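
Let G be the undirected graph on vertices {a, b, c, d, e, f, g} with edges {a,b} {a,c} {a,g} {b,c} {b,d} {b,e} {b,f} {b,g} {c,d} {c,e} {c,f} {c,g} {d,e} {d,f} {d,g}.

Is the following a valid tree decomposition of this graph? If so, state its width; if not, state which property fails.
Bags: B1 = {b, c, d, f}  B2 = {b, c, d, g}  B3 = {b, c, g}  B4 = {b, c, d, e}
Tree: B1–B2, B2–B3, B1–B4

A tree decomposition must satisfy three properties: every vertex lies in some bag; for every edge, both endpoints lie together in some bag; and for every vertex, the bags containing it form a connected subtree. Here vertex a appears in no bag, so the decomposition is invalid.

No — vertex a appears in no bag.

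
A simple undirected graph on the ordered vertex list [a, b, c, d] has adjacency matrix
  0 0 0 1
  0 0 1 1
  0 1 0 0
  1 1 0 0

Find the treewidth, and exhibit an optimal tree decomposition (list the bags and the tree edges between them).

The largest bag has 2 vertices, giving width 1; this decomposition certifies tw(G) ≤ 1. Any graph with an edge has treewidth ≥ 1, and G has the edge c–b. Combining the bounds, tw(G) = 1.

Treewidth 1.
Bags: B1 = {b, c}  B2 = {b, d}  B3 = {a, d}
Tree: B1–B2, B2–B3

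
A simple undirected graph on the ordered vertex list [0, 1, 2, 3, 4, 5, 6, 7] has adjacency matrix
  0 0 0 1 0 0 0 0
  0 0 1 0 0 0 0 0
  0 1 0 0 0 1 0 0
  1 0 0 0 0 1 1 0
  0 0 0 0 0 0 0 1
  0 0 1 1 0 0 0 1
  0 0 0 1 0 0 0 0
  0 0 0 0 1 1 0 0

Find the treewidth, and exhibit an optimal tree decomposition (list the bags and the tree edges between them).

Treewidth 1.
One such decomposition:
Bags: B1 = {2, 5}  B2 = {3, 5}  B3 = {5, 7}  B4 = {4, 7}  B5 = {0, 3}  B6 = {3, 6}  B7 = {1, 2}
Tree: B1–B2, B1–B3, B3–B4, B2–B5, B5–B6, B1–B7

The largest bag has 2 vertices, giving width 1; this decomposition certifies tw(G) ≤ 1. Any graph with an edge has treewidth ≥ 1, and G has the edge 2–5. Therefore the treewidth is 1.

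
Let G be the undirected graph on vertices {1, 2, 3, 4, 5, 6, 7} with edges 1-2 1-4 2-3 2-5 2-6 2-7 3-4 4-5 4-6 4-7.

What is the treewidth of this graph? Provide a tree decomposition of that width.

Treewidth 2.
One optimal decomposition is:
Bags: B1 = {2, 4, 6}  B2 = {2, 3, 4}  B3 = {2, 4, 7}  B4 = {1, 2, 4}  B5 = {2, 4, 5}
Tree: B1–B2, B2–B3, B3–B4, B4–B5

The largest bag has 3 vertices, giving width 2; this decomposition certifies tw(G) ≤ 2. For the lower bound, G contains the cycle 4–6–2–3–4, so G is not a forest; only forests have treewidth ≤ 1, hence tw(G) ≥ 2. Therefore the treewidth is 2.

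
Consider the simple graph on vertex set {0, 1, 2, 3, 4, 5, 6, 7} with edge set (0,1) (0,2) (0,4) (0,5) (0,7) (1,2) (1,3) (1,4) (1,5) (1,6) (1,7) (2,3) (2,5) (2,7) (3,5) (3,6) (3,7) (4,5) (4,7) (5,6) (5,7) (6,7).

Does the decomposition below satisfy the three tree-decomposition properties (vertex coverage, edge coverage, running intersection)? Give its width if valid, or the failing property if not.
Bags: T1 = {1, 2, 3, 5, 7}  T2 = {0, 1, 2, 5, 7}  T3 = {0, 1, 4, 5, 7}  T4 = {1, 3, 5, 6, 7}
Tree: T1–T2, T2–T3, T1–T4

Yes; width 4.

Every vertex of G appears in some bag (union = {0, 1, 2, 3, 4, 5, 6, 7}); every edge is covered by a bag; and for each vertex v the set of bags containing v is connected in the bag tree. The decomposition is therefore valid. The largest bag has 5 vertices, so the width is 4.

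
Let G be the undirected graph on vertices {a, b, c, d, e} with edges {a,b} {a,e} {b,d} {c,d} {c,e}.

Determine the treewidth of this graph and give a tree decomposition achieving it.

Treewidth 2.
One optimal decomposition is:
Bags: B1 = {a, b, d}  B2 = {a, c, d}  B3 = {a, c, e}
Tree: B1–B2, B2–B3

Each bag holds 3 vertices, so the decomposition has width 2, which upper-bounds the treewidth. Since a–b–d–c–e–a is a cycle in G, G is not acyclic. Forests are exactly the graphs of treewidth ≤ 1, so tw(G) ≥ 2. The upper and lower bounds meet at 2, so that is the treewidth.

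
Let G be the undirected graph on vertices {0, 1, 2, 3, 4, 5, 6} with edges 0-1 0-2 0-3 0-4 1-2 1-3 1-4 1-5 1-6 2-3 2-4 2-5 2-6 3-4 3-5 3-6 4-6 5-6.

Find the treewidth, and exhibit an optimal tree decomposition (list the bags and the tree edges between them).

Each bag holds 5 vertices, so the decomposition has width 4, which upper-bounds the treewidth. Conversely, {0, 1, 2, 3, 4} is a clique of size 5, and the vertices of any clique must share a bag in every tree decomposition; so some bag has ≥ 5 vertices and tw(G) ≥ 4. Combining the bounds, tw(G) = 4.

Treewidth 4.
One optimal decomposition is:
Bags: B1 = {1, 2, 3, 5, 6}  B2 = {1, 2, 3, 4, 6}  B3 = {0, 1, 2, 3, 4}
Tree: B1–B2, B2–B3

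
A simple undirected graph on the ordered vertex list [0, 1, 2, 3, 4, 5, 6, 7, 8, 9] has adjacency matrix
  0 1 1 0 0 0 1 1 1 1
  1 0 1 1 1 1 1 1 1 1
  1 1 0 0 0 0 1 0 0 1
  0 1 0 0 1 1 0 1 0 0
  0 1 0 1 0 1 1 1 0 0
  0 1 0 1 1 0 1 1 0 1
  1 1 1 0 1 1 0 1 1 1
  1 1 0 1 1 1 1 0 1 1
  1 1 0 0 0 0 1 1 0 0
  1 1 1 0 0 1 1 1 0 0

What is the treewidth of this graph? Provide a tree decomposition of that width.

Treewidth 4.
Bags: B1 = {0, 1, 6, 7, 9}  B2 = {1, 5, 6, 7, 9}  B3 = {0, 1, 6, 7, 8}  B4 = {0, 1, 2, 6, 9}  B5 = {1, 4, 5, 6, 7}  B6 = {1, 3, 4, 5, 7}
Tree: B1–B2, B1–B3, B1–B4, B2–B5, B5–B6

Every bag has size at most 5, so the width is 5 − 1 = 4 and tw(G) ≤ 4. Conversely, {1, 3, 4, 5, 7} is a clique of size 5, and the vertices of any clique must share a bag in every tree decomposition; so some bag has ≥ 5 vertices and tw(G) ≥ 4. Therefore the treewidth is 4.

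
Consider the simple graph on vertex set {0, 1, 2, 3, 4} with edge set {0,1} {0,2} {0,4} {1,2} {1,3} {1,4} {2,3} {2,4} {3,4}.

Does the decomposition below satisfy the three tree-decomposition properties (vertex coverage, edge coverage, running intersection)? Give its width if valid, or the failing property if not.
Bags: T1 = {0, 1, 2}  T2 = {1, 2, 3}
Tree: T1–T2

No — vertex 4 appears in no bag.

A tree decomposition must satisfy three properties: every vertex lies in some bag; for every edge, both endpoints lie together in some bag; and for every vertex, the bags containing it form a connected subtree. Here vertex 4 appears in no bag, so the decomposition is invalid.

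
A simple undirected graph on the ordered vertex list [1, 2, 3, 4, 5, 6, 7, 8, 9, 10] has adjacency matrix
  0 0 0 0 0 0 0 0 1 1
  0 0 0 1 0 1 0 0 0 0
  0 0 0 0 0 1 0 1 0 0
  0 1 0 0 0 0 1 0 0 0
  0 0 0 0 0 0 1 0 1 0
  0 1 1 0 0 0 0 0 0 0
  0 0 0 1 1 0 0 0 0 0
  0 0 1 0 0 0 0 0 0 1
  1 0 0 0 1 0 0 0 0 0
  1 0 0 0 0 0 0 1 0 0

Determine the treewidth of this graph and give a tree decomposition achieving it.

Each bag holds 3 vertices, so the decomposition has width 2, which upper-bounds the treewidth. For the lower bound, G contains the cycle 10–8–3–6–2–4–7–5–9–1–10, so G is not a forest; only forests have treewidth ≤ 1, hence tw(G) ≥ 2. Hence tw(G) = 2 exactly.

Treewidth 2.
One such decomposition:
Bags: B1 = {3, 8, 10}  B2 = {3, 6, 10}  B3 = {2, 6, 10}  B4 = {2, 4, 10}  B5 = {4, 7, 10}  B6 = {5, 7, 10}  B7 = {5, 9, 10}  B8 = {1, 9, 10}
Tree: B1–B2, B2–B3, B3–B4, B4–B5, B5–B6, B6–B7, B7–B8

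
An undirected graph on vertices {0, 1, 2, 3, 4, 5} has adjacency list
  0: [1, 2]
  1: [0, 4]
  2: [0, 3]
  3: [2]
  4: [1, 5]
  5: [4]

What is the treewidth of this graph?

A width-1 tree decomposition is:
Bags: B1 = {2, 3}  B2 = {0, 2}  B3 = {0, 1}  B4 = {1, 4}  B5 = {4, 5}
Tree: B1–B2, B2–B3, B3–B4, B4–B5
The largest bag has 2 vertices, giving width 1; this decomposition certifies tw(G) ≤ 1. G has an edge, so its treewidth is at least 1. The upper and lower bounds meet at 1, so that is the treewidth.

1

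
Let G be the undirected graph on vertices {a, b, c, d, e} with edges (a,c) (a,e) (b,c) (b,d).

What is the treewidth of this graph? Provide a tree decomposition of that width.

The largest bag has 2 vertices, giving width 1; this decomposition certifies tw(G) ≤ 1. Any graph with an edge has treewidth ≥ 1, and G has the edge d–b. Hence tw(G) = 1 exactly.

Treewidth 1.
One such decomposition:
Bags: B1 = {b, d}  B2 = {b, c}  B3 = {a, c}  B4 = {a, e}
Tree: B1–B2, B2–B3, B3–B4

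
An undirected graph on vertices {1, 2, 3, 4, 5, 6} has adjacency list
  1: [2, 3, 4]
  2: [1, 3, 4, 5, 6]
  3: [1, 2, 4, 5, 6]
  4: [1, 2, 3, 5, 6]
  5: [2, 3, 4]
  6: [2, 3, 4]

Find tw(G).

A width-3 tree decomposition is:
Bags: B1 = {2, 3, 4, 5}  B2 = {1, 2, 3, 4}  B3 = {2, 3, 4, 6}
Tree: B1–B2, B1–B3
Each bag holds 4 vertices, so the decomposition has width 3, which upper-bounds the treewidth. Conversely, {1, 2, 3, 4} is a clique of size 4, and the vertices of any clique must share a bag in every tree decomposition; so some bag has ≥ 4 vertices and tw(G) ≥ 3. The upper and lower bounds meet at 3, so that is the treewidth.

3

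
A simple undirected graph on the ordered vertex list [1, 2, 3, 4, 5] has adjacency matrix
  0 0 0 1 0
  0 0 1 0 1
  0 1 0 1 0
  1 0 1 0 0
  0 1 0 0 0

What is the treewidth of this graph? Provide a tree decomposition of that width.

Every bag has size at most 2, so the width is 2 − 1 = 1 and tw(G) ≤ 1. Any graph with an edge has treewidth ≥ 1, and G has the edge 1–4. Hence tw(G) = 1 exactly.

Treewidth 1.
One such decomposition:
Bags: B1 = {1, 4}  B2 = {3, 4}  B3 = {2, 3}  B4 = {2, 5}
Tree: B1–B2, B2–B3, B3–B4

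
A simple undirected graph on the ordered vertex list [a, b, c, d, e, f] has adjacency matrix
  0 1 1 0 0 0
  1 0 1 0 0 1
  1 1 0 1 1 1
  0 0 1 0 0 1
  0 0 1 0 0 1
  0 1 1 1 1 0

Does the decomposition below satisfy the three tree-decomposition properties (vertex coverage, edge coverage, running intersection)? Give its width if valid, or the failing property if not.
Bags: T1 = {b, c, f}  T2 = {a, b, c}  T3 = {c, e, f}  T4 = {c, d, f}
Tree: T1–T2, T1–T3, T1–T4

Yes; width 2.

Vertex coverage: the bags together contain {a, b, c, d, e, f}, the full vertex set. Edge coverage: each edge of G has both endpoints in at least one bag. Running intersection: for every vertex, the bags containing it form a connected subtree. All three properties hold, so this is a valid tree decomposition of width max|bag| − 1 = 2, and hence tw(G) ≤ 2.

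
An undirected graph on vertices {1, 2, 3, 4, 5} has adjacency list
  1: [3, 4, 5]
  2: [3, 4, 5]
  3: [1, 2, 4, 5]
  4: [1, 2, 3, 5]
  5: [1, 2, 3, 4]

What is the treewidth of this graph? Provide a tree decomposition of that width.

The largest bag has 4 vertices, giving width 3; this decomposition certifies tw(G) ≤ 3. For the lower bound, the 4 vertices {1, 3, 4, 5} are pairwise adjacent, and any tree decomposition puts a clique entirely inside one bag — forcing width ≥ 3. Hence tw(G) = 3 exactly.

Treewidth 3.
One such decomposition:
Bags: B1 = {1, 3, 4, 5}  B2 = {2, 3, 4, 5}
Tree: B1–B2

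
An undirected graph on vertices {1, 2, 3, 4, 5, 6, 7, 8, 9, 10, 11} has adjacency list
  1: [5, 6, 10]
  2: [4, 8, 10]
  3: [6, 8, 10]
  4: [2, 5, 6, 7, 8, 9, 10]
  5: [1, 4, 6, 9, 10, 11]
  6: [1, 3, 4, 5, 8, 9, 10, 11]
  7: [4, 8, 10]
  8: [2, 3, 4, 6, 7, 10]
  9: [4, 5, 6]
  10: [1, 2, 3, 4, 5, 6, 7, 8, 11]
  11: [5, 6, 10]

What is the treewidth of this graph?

A width-3 tree decomposition is:
Bags: B1 = {4, 6, 8, 10}  B2 = {4, 5, 6, 10}  B3 = {5, 6, 10, 11}  B4 = {2, 4, 8, 10}  B5 = {4, 5, 6, 9}  B6 = {3, 6, 8, 10}  B7 = {1, 5, 6, 10}  B8 = {4, 7, 8, 10}
Tree: B1–B2, B2–B3, B1–B4, B2–B5, B1–B6, B3–B7, B4–B8
Every bag has size at most 4, so the width is 4 − 1 = 3 and tw(G) ≤ 3. On the other hand G contains the 4-clique {4, 5, 6, 9}. A clique must lie in a single bag of any decomposition, so no decomposition can have width below 3. Combining the bounds, tw(G) = 3.

3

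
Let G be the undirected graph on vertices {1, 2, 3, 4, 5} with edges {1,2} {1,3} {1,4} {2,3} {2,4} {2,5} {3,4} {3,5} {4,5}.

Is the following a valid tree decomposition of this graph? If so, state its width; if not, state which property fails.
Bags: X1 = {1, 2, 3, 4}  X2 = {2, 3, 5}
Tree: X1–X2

No — edge (4,5) lies in no bag.

A tree decomposition must satisfy three properties: every vertex lies in some bag; for every edge, both endpoints lie together in some bag; and for every vertex, the bags containing it form a connected subtree. Here edge (4,5) lies in no bag, so the decomposition is invalid.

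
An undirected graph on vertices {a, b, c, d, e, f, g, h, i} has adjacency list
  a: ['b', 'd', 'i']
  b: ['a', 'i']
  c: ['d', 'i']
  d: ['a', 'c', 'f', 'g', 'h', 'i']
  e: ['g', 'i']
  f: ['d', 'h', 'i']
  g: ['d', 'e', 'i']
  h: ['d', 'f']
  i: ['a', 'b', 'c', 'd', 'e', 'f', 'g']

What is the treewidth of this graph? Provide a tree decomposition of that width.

Treewidth 2.
Bags: B1 = {d, f, h}  B2 = {d, f, i}  B3 = {c, d, i}  B4 = {a, d, i}  B5 = {a, b, i}  B6 = {d, g, i}  B7 = {e, g, i}
Tree: B1–B2, B2–B3, B2–B4, B4–B5, B3–B6, B6–B7

Each bag holds 3 vertices, so the decomposition has width 2, which upper-bounds the treewidth. Conversely, {d, f, h} is a clique of size 3, and the vertices of any clique must share a bag in every tree decomposition; so some bag has ≥ 3 vertices and tw(G) ≥ 2. Hence tw(G) = 2 exactly.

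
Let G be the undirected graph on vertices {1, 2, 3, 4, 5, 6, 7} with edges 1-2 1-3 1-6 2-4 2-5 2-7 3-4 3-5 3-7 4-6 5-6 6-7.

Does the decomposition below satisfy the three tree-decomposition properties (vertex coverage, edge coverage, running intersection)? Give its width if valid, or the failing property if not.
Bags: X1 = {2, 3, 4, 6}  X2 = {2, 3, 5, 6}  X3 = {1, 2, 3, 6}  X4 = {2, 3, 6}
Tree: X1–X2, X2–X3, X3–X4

A tree decomposition must satisfy three properties: every vertex lies in some bag; for every edge, both endpoints lie together in some bag; and for every vertex, the bags containing it form a connected subtree. Here vertex 7 appears in no bag, so the decomposition is invalid.

No — vertex 7 appears in no bag.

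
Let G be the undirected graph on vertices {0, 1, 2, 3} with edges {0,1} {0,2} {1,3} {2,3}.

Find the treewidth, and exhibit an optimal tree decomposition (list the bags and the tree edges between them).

Every bag has size at most 3, so the width is 3 − 1 = 2 and tw(G) ≤ 2. The edges 1–3–2–0–1 form a cycle, so G is not a tree and its treewidth is at least 2. Therefore the treewidth is 2.

Treewidth 2.
One optimal decomposition is:
Bags: B1 = {1, 2, 3}  B2 = {0, 1, 2}
Tree: B1–B2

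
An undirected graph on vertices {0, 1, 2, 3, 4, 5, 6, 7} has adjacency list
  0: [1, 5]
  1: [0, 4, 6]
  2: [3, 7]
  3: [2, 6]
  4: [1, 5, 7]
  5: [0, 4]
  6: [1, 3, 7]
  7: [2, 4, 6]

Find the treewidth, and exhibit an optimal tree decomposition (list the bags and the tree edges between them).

Every bag has size at most 3, so the width is 3 − 1 = 2 and tw(G) ≤ 2. Since 3–2–7–6–3 is a cycle in G, G is not acyclic. Forests are exactly the graphs of treewidth ≤ 1, so tw(G) ≥ 2. Therefore the treewidth is 2.

Treewidth 2.
One such decomposition:
Bags: B1 = {2, 3, 6}  B2 = {2, 6, 7}  B3 = {1, 6, 7}  B4 = {1, 4, 7}  B5 = {0, 1, 4}  B6 = {0, 4, 5}
Tree: B1–B2, B2–B3, B3–B4, B4–B5, B5–B6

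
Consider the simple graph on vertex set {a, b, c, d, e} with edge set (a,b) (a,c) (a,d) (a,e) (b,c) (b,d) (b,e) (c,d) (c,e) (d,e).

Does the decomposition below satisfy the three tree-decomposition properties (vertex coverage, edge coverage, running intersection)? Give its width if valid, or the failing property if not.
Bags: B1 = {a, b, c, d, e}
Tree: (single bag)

Yes; width 4.

Every vertex of G appears in some bag (union = {a, b, c, d, e}); every edge is covered by a bag; and for each vertex v the set of bags containing v is connected in the bag tree. The decomposition is therefore valid. The largest bag has 5 vertices, so the width is 4.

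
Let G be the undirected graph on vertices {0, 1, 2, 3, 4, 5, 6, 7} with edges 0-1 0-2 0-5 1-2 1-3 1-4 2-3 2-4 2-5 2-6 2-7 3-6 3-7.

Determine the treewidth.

2

A width-2 tree decomposition is:
Bags: B1 = {2, 3, 6}  B2 = {2, 3, 7}  B3 = {1, 2, 3}  B4 = {0, 1, 2}  B5 = {0, 2, 5}  B6 = {1, 2, 4}
Tree: B1–B2, B1–B3, B3–B4, B4–B5, B3–B6
The largest bag has 3 vertices, giving width 2; this decomposition certifies tw(G) ≤ 2. For the lower bound, the 3 vertices {0, 1, 2} are pairwise adjacent, and any tree decomposition puts a clique entirely inside one bag — forcing width ≥ 2. Combining the bounds, tw(G) = 2.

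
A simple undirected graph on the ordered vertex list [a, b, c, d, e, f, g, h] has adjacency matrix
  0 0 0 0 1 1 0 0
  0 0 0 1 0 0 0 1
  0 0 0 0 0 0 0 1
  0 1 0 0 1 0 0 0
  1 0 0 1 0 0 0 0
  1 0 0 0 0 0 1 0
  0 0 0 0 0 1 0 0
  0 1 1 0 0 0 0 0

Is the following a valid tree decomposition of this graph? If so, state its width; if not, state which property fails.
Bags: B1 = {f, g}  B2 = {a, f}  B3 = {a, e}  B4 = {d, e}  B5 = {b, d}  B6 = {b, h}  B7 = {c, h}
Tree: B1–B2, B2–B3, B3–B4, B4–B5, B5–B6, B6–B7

Checking the three conditions: (i) the bags cover all of {a, b, c, d, e, f, g, h}; (ii) for each edge, some bag contains both endpoints; (iii) the bags containing any fixed vertex form a subtree. All hold, so the decomposition is valid with width 2 − 1 = 1.

Yes; width 1.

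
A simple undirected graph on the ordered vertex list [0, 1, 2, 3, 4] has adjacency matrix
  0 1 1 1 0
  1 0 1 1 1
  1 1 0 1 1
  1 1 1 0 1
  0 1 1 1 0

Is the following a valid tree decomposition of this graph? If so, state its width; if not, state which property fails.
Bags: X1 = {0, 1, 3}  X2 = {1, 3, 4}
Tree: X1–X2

No — vertex 2 appears in no bag.

A tree decomposition must satisfy three properties: every vertex lies in some bag; for every edge, both endpoints lie together in some bag; and for every vertex, the bags containing it form a connected subtree. Here vertex 2 appears in no bag, so the decomposition is invalid.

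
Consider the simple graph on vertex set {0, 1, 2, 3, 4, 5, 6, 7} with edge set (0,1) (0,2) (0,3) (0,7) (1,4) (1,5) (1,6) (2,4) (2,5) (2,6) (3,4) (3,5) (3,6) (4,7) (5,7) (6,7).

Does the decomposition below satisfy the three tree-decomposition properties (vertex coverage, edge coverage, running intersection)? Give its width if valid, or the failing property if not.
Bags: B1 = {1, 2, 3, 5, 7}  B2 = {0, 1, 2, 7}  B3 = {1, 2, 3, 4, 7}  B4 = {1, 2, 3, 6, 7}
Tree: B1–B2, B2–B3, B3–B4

No — edge (3,0) lies in no bag.

A tree decomposition must satisfy three properties: every vertex lies in some bag; for every edge, both endpoints lie together in some bag; and for every vertex, the bags containing it form a connected subtree. Here edge (3,0) lies in no bag, so the decomposition is invalid.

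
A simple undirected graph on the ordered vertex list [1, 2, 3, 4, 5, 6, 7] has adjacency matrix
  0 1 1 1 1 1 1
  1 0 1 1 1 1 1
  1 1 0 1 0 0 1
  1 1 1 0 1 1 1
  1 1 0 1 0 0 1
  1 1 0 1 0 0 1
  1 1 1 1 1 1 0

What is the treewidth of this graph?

4

A width-4 tree decomposition is:
Bags: B1 = {1, 2, 3, 4, 7}  B2 = {1, 2, 4, 6, 7}  B3 = {1, 2, 4, 5, 7}
Tree: B1–B2, B2–B3
Each bag holds 5 vertices, so the decomposition has width 4, which upper-bounds the treewidth. On the other hand G contains the 5-clique {1, 2, 3, 4, 7}. A clique must lie in a single bag of any decomposition, so no decomposition can have width below 4. Hence tw(G) = 4 exactly.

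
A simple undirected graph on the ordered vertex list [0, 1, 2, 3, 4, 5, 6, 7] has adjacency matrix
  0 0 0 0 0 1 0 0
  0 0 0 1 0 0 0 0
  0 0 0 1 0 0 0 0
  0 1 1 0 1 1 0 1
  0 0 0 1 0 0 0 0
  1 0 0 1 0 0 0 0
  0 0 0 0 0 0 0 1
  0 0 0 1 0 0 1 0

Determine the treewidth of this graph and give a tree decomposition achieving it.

Every bag has size at most 2, so the width is 2 − 1 = 1 and tw(G) ≤ 1. Since G has at least one edge (e.g. 3–2), it is not an edgeless graph, so tw(G) ≥ 1. Combining the bounds, tw(G) = 1.

Treewidth 1.
Bags: B1 = {2, 3}  B2 = {3, 7}  B3 = {6, 7}  B4 = {3, 5}  B5 = {3, 4}  B6 = {1, 3}  B7 = {0, 5}
Tree: B1–B2, B2–B3, B1–B4, B4–B5, B5–B6, B4–B7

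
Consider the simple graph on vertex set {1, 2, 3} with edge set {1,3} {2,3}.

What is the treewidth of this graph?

1

A width-1 tree decomposition is:
Bags: B1 = {1, 3}  B2 = {2, 3}
Tree: B1–B2
Every bag has size at most 2, so the width is 2 − 1 = 1 and tw(G) ≤ 1. Any graph with an edge has treewidth ≥ 1, and G has the edge 1–3. Combining the bounds, tw(G) = 1.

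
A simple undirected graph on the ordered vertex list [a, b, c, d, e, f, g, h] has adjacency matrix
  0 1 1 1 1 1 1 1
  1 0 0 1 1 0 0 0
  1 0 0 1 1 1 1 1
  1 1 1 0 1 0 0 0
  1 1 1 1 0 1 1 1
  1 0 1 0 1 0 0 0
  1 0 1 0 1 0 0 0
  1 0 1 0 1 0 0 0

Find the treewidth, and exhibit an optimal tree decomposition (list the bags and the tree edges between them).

Treewidth 3.
One optimal decomposition is:
Bags: B1 = {a, c, e, f}  B2 = {a, c, d, e}  B3 = {a, b, d, e}  B4 = {a, c, e, g}  B5 = {a, c, e, h}
Tree: B1–B2, B2–B3, B2–B4, B1–B5

The largest bag has 4 vertices, giving width 3; this decomposition certifies tw(G) ≤ 3. For the lower bound, the 4 vertices {a, c, d, e} are pairwise adjacent, and any tree decomposition puts a clique entirely inside one bag — forcing width ≥ 3. The upper and lower bounds meet at 3, so that is the treewidth.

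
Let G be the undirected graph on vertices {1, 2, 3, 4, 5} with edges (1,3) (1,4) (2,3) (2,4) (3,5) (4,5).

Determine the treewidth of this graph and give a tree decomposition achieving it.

Treewidth 2.
One such decomposition:
Bags: B1 = {1, 3, 4}  B2 = {2, 3, 4}  B3 = {3, 4, 5}
Tree: B1–B2, B2–B3

The largest bag has 3 vertices, giving width 2; this decomposition certifies tw(G) ≤ 2. The edges 1–4–2–3–1 form a cycle, so G is not a tree and its treewidth is at least 2. Therefore the treewidth is 2.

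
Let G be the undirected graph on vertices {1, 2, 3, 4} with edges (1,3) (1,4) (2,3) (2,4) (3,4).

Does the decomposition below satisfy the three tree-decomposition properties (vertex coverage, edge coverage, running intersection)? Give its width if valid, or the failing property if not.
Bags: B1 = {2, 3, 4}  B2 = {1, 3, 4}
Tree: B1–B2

Yes; width 2.

Vertex coverage: the bags together contain {1, 2, 3, 4}, the full vertex set. Edge coverage: each edge of G has both endpoints in at least one bag. Running intersection: for every vertex, the bags containing it form a connected subtree. All three properties hold, so this is a valid tree decomposition of width max|bag| − 1 = 2, and hence tw(G) ≤ 2.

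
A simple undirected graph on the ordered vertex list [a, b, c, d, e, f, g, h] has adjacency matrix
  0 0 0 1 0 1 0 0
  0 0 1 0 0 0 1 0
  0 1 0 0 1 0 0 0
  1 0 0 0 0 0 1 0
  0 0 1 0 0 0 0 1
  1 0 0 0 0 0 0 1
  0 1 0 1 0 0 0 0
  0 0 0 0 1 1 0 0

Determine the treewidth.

A width-2 tree decomposition is:
Bags: B1 = {b, c, g}  B2 = {c, d, g}  B3 = {a, c, d}  B4 = {a, c, f}  B5 = {c, f, h}  B6 = {c, e, h}
Tree: B1–B2, B2–B3, B3–B4, B4–B5, B5–B6
The largest bag has 3 vertices, giving width 2; this decomposition certifies tw(G) ≤ 2. Since c–b–g–d–a–f–h–e–c is a cycle in G, G is not acyclic. Forests are exactly the graphs of treewidth ≤ 1, so tw(G) ≥ 2. The upper and lower bounds meet at 2, so that is the treewidth.

2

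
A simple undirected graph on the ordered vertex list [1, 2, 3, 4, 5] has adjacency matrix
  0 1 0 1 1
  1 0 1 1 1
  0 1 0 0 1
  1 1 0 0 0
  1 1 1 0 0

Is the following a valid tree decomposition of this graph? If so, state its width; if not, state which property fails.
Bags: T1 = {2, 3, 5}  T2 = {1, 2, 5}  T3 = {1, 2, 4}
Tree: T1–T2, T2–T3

Checking the three conditions: (i) the bags cover all of {1, 2, 3, 4, 5}; (ii) for each edge, some bag contains both endpoints; (iii) the bags containing any fixed vertex form a subtree. All hold, so the decomposition is valid with width 3 − 1 = 2.

Yes; width 2.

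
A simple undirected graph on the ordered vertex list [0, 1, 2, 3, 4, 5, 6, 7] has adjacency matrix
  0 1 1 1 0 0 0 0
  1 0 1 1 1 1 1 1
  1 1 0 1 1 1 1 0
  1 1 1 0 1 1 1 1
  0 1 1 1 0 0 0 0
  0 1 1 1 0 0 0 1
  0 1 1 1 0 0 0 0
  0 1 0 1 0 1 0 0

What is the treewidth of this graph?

3

A width-3 tree decomposition is:
Bags: B1 = {1, 2, 3, 6}  B2 = {1, 2, 3, 4}  B3 = {1, 2, 3, 5}  B4 = {0, 1, 2, 3}  B5 = {1, 3, 5, 7}
Tree: B1–B2, B1–B3, B2–B4, B3–B5
The largest bag has 4 vertices, giving width 3; this decomposition certifies tw(G) ≤ 3. On the other hand G contains the 4-clique {0, 1, 2, 3}. A clique must lie in a single bag of any decomposition, so no decomposition can have width below 3. The upper and lower bounds meet at 3, so that is the treewidth.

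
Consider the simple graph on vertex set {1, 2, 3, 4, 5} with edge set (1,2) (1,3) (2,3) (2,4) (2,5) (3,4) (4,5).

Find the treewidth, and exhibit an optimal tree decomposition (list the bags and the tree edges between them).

Every bag has size at most 3, so the width is 3 − 1 = 2 and tw(G) ≤ 2. Conversely, {1, 2, 3} is a clique of size 3, and the vertices of any clique must share a bag in every tree decomposition; so some bag has ≥ 3 vertices and tw(G) ≥ 2. Hence tw(G) = 2 exactly.

Treewidth 2.
One optimal decomposition is:
Bags: B1 = {2, 4, 5}  B2 = {2, 3, 4}  B3 = {1, 2, 3}
Tree: B1–B2, B2–B3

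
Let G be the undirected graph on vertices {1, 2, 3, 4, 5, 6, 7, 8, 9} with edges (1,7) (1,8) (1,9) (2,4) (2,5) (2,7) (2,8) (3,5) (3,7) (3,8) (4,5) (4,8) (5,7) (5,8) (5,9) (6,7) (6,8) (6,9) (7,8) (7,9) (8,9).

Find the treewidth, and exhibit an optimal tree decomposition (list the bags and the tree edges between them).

Each bag holds 4 vertices, so the decomposition has width 3, which upper-bounds the treewidth. On the other hand G contains the 4-clique {2, 4, 5, 8}. A clique must lie in a single bag of any decomposition, so no decomposition can have width below 3. Therefore the treewidth is 3.

Treewidth 3.
Bags: B1 = {5, 7, 8, 9}  B2 = {6, 7, 8, 9}  B3 = {2, 5, 7, 8}  B4 = {1, 7, 8, 9}  B5 = {3, 5, 7, 8}  B6 = {2, 4, 5, 8}
Tree: B1–B2, B1–B3, B1–B4, B1–B5, B3–B6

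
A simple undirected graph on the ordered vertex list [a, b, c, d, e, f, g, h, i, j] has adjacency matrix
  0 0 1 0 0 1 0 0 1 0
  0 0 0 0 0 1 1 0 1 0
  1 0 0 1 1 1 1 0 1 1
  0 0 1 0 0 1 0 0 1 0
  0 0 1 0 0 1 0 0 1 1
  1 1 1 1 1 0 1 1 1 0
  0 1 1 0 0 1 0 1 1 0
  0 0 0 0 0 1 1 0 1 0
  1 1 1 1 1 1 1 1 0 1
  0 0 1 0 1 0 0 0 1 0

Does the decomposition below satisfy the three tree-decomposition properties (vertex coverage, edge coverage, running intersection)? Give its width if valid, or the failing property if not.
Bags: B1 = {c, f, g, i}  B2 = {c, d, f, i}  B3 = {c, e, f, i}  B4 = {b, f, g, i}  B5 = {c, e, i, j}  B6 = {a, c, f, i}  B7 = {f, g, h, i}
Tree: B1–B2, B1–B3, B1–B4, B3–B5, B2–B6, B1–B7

Yes; width 3.

Vertex coverage: the bags together contain {a, b, c, d, e, f, g, h, i, j}, the full vertex set. Edge coverage: each edge of G has both endpoints in at least one bag. Running intersection: for every vertex, the bags containing it form a connected subtree. All three properties hold, so this is a valid tree decomposition of width max|bag| − 1 = 3, and hence tw(G) ≤ 3.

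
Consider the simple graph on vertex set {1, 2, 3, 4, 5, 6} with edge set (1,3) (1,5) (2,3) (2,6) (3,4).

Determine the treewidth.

A width-1 tree decomposition is:
Bags: B1 = {2, 3}  B2 = {2, 6}  B3 = {1, 3}  B4 = {3, 4}  B5 = {1, 5}
Tree: B1–B2, B1–B3, B1–B4, B3–B5
Every bag has size at most 2, so the width is 2 − 1 = 1 and tw(G) ≤ 1. G has an edge, so its treewidth is at least 1. Combining the bounds, tw(G) = 1.

1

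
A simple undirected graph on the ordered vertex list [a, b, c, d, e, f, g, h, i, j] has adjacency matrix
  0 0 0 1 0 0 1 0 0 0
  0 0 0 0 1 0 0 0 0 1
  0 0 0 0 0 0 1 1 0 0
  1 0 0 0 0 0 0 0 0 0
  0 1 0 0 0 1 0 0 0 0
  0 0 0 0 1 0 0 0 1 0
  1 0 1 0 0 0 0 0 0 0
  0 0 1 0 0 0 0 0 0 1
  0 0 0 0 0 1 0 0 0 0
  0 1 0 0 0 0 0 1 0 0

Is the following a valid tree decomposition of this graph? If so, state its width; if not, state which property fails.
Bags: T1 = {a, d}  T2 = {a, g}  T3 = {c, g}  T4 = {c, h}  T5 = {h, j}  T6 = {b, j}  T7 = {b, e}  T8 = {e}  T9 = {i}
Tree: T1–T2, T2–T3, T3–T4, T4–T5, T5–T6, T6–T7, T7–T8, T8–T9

A tree decomposition must satisfy three properties: every vertex lies in some bag; for every edge, both endpoints lie together in some bag; and for every vertex, the bags containing it form a connected subtree. Here vertex f appears in no bag, so the decomposition is invalid.

No — vertex f appears in no bag.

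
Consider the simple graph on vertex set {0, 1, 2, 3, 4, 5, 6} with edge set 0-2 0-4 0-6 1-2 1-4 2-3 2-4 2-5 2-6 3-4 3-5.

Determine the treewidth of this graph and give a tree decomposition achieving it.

Each bag holds 3 vertices, so the decomposition has width 2, which upper-bounds the treewidth. Conversely, {0, 2, 4} is a clique of size 3, and the vertices of any clique must share a bag in every tree decomposition; so some bag has ≥ 3 vertices and tw(G) ≥ 2. The upper and lower bounds meet at 2, so that is the treewidth.

Treewidth 2.
Bags: B1 = {1, 2, 4}  B2 = {2, 3, 4}  B3 = {0, 2, 4}  B4 = {0, 2, 6}  B5 = {2, 3, 5}
Tree: B1–B2, B1–B3, B3–B4, B2–B5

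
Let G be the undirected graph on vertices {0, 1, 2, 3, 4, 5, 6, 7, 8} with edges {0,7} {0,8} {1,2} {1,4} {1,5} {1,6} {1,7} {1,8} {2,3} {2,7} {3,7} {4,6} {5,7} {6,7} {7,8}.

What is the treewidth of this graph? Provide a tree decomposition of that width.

Treewidth 2.
One such decomposition:
Bags: B1 = {1, 7, 8}  B2 = {1, 2, 7}  B3 = {1, 6, 7}  B4 = {1, 4, 6}  B5 = {2, 3, 7}  B6 = {1, 5, 7}  B7 = {0, 7, 8}
Tree: B1–B2, B1–B3, B3–B4, B2–B5, B2–B6, B1–B7

The largest bag has 3 vertices, giving width 2; this decomposition certifies tw(G) ≤ 2. On the other hand G contains the 3-clique {1, 4, 6}. A clique must lie in a single bag of any decomposition, so no decomposition can have width below 2. Hence tw(G) = 2 exactly.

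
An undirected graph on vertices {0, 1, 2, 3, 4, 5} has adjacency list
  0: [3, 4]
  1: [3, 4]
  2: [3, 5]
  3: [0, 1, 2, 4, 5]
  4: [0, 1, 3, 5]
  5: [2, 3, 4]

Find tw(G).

2

A width-2 tree decomposition is:
Bags: B1 = {3, 4, 5}  B2 = {0, 3, 4}  B3 = {1, 3, 4}  B4 = {2, 3, 5}
Tree: B1–B2, B1–B3, B1–B4
Every bag has size at most 3, so the width is 3 − 1 = 2 and tw(G) ≤ 2. Conversely, {2, 3, 5} is a clique of size 3, and the vertices of any clique must share a bag in every tree decomposition; so some bag has ≥ 3 vertices and tw(G) ≥ 2. Hence tw(G) = 2 exactly.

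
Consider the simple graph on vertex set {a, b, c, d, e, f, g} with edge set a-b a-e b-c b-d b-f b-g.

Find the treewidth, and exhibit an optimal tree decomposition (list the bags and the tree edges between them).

Each bag holds 2 vertices, so the decomposition has width 1, which upper-bounds the treewidth. G has an edge, so its treewidth is at least 1. The upper and lower bounds meet at 1, so that is the treewidth.

Treewidth 1.
Bags: B1 = {a, e}  B2 = {a, b}  B3 = {b, g}  B4 = {b, c}  B5 = {b, d}  B6 = {b, f}
Tree: B1–B2, B2–B3, B2–B4, B4–B5, B4–B6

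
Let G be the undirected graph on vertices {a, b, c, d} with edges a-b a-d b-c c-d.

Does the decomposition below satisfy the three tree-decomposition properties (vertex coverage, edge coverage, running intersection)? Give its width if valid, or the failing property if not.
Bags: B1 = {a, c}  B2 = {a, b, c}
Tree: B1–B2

A tree decomposition must satisfy three properties: every vertex lies in some bag; for every edge, both endpoints lie together in some bag; and for every vertex, the bags containing it form a connected subtree. Here vertex d appears in no bag, so the decomposition is invalid.

No — vertex d appears in no bag.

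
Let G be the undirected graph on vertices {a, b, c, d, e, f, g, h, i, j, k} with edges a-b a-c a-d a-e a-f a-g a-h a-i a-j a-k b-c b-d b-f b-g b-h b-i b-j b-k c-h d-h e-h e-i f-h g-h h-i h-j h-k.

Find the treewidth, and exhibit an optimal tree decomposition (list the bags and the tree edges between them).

The largest bag has 4 vertices, giving width 3; this decomposition certifies tw(G) ≤ 3. On the other hand G contains the 4-clique {a, e, h, i}. A clique must lie in a single bag of any decomposition, so no decomposition can have width below 3. Combining the bounds, tw(G) = 3.

Treewidth 3.
One optimal decomposition is:
Bags: B1 = {a, b, h, i}  B2 = {a, b, d, h}  B3 = {a, b, h, k}  B4 = {a, b, h, j}  B5 = {a, e, h, i}  B6 = {a, b, c, h}  B7 = {a, b, f, h}  B8 = {a, b, g, h}
Tree: B1–B2, B2–B3, B1–B4, B1–B5, B4–B6, B4–B7, B4–B8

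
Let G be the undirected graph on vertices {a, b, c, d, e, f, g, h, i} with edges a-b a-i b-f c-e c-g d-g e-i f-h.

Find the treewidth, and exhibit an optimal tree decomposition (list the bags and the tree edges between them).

The largest bag has 2 vertices, giving width 1; this decomposition certifies tw(G) ≤ 1. G has an edge, so its treewidth is at least 1. The upper and lower bounds meet at 1, so that is the treewidth.

Treewidth 1.
One such decomposition:
Bags: B1 = {d, g}  B2 = {c, g}  B3 = {c, e}  B4 = {e, i}  B5 = {a, i}  B6 = {a, b}  B7 = {b, f}  B8 = {f, h}
Tree: B1–B2, B2–B3, B3–B4, B4–B5, B5–B6, B6–B7, B7–B8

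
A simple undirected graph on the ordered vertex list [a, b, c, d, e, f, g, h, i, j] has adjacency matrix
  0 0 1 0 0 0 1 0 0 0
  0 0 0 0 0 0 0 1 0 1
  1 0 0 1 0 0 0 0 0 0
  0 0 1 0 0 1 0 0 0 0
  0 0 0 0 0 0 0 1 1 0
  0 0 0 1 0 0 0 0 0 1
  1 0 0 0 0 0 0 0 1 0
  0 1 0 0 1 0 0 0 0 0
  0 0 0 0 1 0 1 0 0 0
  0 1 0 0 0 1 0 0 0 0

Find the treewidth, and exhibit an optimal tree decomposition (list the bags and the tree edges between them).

The largest bag has 3 vertices, giving width 2; this decomposition certifies tw(G) ≤ 2. The edges i–g–a–c–d–f–j–b–h–e–i form a cycle, so G is not a tree and its treewidth is at least 2. Hence tw(G) = 2 exactly.

Treewidth 2.
Bags: B1 = {a, g, i}  B2 = {a, c, i}  B3 = {c, d, i}  B4 = {d, f, i}  B5 = {f, i, j}  B6 = {b, i, j}  B7 = {b, h, i}  B8 = {e, h, i}
Tree: B1–B2, B2–B3, B3–B4, B4–B5, B5–B6, B6–B7, B7–B8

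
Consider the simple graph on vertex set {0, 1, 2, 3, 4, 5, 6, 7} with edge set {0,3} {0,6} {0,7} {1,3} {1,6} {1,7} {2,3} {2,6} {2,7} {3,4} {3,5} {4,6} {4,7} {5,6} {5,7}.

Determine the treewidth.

A width-3 tree decomposition is:
Bags: B1 = {0, 3, 6, 7}  B2 = {3, 4, 6, 7}  B3 = {2, 3, 6, 7}  B4 = {3, 5, 6, 7}  B5 = {1, 3, 6, 7}
Tree: B1–B2, B2–B3, B3–B4, B4–B5
The largest bag has 4 vertices, giving width 3; this decomposition certifies tw(G) ≤ 3. For the lower bound: the 4 vertex sets {0,3}, {4,6}, {7}, {2} are disjoint, each induces a connected subgraph, and every pair is joined by at least one edge of G. Contracting each set to a single vertex therefore yields K_{4} as a minor, and since treewidth is minor-monotone, tw(G) ≥ tw(K_{4}) = 3. Combining the bounds, tw(G) = 3.

3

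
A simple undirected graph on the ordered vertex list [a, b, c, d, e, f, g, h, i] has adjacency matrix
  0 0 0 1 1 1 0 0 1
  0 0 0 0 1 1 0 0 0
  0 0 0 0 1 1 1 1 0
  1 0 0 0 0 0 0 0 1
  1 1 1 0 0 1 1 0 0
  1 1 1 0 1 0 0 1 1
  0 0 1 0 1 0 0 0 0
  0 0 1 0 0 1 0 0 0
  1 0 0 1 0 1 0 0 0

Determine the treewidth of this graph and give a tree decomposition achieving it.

Treewidth 2.
One such decomposition:
Bags: B1 = {c, e, f}  B2 = {a, e, f}  B3 = {a, f, i}  B4 = {c, f, h}  B5 = {a, d, i}  B6 = {c, e, g}  B7 = {b, e, f}
Tree: B1–B2, B2–B3, B1–B4, B3–B5, B1–B6, B1–B7

Each bag holds 3 vertices, so the decomposition has width 2, which upper-bounds the treewidth. For the lower bound, the 3 vertices {a, d, i} are pairwise adjacent, and any tree decomposition puts a clique entirely inside one bag — forcing width ≥ 2. Therefore the treewidth is 2.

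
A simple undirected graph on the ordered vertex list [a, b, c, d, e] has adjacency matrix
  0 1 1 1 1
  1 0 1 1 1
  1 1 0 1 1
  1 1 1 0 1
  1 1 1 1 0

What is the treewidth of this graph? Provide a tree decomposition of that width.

A single bag containing all 5 vertices is trivially a valid decomposition of width 4. On the other hand G contains the 5-clique {a, b, c, d, e}. A clique must lie in a single bag of any decomposition, so no decomposition can have width below 4. Combining the bounds, tw(G) = 4.

Treewidth 4.
Bags: B1 = {a, b, c, d, e}
Tree: (single bag)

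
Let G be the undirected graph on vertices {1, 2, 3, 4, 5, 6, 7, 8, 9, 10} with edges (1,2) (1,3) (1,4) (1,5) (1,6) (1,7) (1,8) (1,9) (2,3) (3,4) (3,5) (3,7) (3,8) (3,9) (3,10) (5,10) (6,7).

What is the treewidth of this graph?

2

A width-2 tree decomposition is:
Bags: B1 = {1, 3, 5}  B2 = {1, 3, 8}  B3 = {1, 3, 9}  B4 = {3, 5, 10}  B5 = {1, 3, 7}  B6 = {1, 6, 7}  B7 = {1, 3, 4}  B8 = {1, 2, 3}
Tree: B1–B2, B2–B3, B1–B4, B1–B5, B5–B6, B1–B7, B2–B8
Every bag has size at most 3, so the width is 3 − 1 = 2 and tw(G) ≤ 2. On the other hand G contains the 3-clique {1, 2, 3}. A clique must lie in a single bag of any decomposition, so no decomposition can have width below 2. Combining the bounds, tw(G) = 2.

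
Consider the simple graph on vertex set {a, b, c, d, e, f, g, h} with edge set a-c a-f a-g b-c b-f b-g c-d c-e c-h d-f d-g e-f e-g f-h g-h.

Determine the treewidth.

A width-3 tree decomposition is:
Bags: B1 = {c, d, f, g}  B2 = {b, c, f, g}  B3 = {a, c, f, g}  B4 = {c, f, g, h}  B5 = {c, e, f, g}
Tree: B1–B2, B2–B3, B3–B4, B4–B5
Each bag holds 4 vertices, so the decomposition has width 3, which upper-bounds the treewidth. For the lower bound: the 4 vertex sets {c,d}, {b,g}, {f}, {a} are disjoint, each induces a connected subgraph, and every pair is joined by at least one edge of G. Contracting each set to a single vertex therefore yields K_{4} as a minor, and since treewidth is minor-monotone, tw(G) ≥ tw(K_{4}) = 3. Therefore the treewidth is 3.

3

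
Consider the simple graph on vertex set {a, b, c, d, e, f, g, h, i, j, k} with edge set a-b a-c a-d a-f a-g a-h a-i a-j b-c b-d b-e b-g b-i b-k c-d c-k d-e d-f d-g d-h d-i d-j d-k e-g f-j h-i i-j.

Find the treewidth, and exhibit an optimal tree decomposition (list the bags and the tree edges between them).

Every bag has size at most 4, so the width is 4 − 1 = 3 and tw(G) ≤ 3. For the lower bound, the 4 vertices {b, d, e, g} are pairwise adjacent, and any tree decomposition puts a clique entirely inside one bag — forcing width ≥ 3. The upper and lower bounds meet at 3, so that is the treewidth.

Treewidth 3.
Bags: B1 = {a, b, c, d}  B2 = {a, b, d, i}  B3 = {a, d, i, j}  B4 = {a, b, d, g}  B5 = {a, d, f, j}  B6 = {a, d, h, i}  B7 = {b, d, e, g}  B8 = {b, c, d, k}
Tree: B1–B2, B2–B3, B2–B4, B3–B5, B2–B6, B4–B7, B1–B8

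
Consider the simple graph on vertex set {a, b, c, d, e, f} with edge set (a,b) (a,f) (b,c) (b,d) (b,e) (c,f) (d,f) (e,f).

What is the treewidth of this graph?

A width-2 tree decomposition is:
Bags: B1 = {b, c, f}  B2 = {b, d, f}  B3 = {b, e, f}  B4 = {a, b, f}
Tree: B1–B2, B2–B3, B3–B4
Every bag has size at most 3, so the width is 3 − 1 = 2 and tw(G) ≤ 2. For the lower bound, G contains the cycle c–b–d–f–c, so G is not a forest; only forests have treewidth ≤ 1, hence tw(G) ≥ 2. Therefore the treewidth is 2.

2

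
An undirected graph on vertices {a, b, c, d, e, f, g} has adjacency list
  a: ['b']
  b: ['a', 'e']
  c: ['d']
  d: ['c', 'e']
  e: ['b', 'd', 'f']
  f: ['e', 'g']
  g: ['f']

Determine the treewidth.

1

A width-1 tree decomposition is:
Bags: B1 = {b, e}  B2 = {e, f}  B3 = {d, e}  B4 = {c, d}  B5 = {f, g}  B6 = {a, b}
Tree: B1–B2, B2–B3, B3–B4, B2–B5, B1–B6
Every bag has size at most 2, so the width is 2 − 1 = 1 and tw(G) ≤ 1. G has an edge, so its treewidth is at least 1. Therefore the treewidth is 1.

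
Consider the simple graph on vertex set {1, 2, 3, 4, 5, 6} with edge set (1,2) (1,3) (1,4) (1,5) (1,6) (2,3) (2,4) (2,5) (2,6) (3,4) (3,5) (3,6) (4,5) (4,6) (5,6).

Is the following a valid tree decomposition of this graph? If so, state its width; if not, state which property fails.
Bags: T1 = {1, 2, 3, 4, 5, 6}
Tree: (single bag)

Yes; width 5.

Every vertex of G appears in some bag (union = {1, 2, 3, 4, 5, 6}); every edge is covered by a bag; and for each vertex v the set of bags containing v is connected in the bag tree. The decomposition is therefore valid. The largest bag has 6 vertices, so the width is 5.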